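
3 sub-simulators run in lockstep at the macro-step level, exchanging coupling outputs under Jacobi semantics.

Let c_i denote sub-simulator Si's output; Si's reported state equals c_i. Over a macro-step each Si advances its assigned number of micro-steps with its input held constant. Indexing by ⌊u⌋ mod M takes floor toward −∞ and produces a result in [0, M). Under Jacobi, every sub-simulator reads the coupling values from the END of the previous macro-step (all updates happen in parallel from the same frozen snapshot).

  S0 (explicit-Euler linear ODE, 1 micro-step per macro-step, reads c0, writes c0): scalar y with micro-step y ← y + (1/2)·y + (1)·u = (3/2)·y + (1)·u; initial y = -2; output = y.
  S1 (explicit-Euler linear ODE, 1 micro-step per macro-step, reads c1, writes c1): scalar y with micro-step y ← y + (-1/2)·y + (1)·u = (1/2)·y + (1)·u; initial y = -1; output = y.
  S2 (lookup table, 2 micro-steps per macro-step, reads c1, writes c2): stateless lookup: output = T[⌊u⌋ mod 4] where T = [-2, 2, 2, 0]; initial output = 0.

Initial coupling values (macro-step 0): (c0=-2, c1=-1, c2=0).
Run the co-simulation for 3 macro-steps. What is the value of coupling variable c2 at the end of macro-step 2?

c2 at macro-step 2 = 2

macro 1: S0 reads c0=-2 → after 1×micro: -5; S1 reads c1=-1 → after 1×micro: -3/2; S2 reads c1=-1 → after 2×micro: 0 ⇒ (c0=-5, c1=-3/2, c2=0)
macro 2: S0 reads c0=-5 → after 1×micro: -25/2; S1 reads c1=-3/2 → after 1×micro: -9/4; S2 reads c1=-3/2 → after 2×micro: 2 ⇒ (c0=-25/2, c1=-9/4, c2=2)
macro 3: S0 reads c0=-25/2 → after 1×micro: -125/4; S1 reads c1=-9/4 → after 1×micro: -27/8; S2 reads c1=-9/4 → after 2×micro: 2 ⇒ (c0=-125/4, c1=-27/8, c2=2)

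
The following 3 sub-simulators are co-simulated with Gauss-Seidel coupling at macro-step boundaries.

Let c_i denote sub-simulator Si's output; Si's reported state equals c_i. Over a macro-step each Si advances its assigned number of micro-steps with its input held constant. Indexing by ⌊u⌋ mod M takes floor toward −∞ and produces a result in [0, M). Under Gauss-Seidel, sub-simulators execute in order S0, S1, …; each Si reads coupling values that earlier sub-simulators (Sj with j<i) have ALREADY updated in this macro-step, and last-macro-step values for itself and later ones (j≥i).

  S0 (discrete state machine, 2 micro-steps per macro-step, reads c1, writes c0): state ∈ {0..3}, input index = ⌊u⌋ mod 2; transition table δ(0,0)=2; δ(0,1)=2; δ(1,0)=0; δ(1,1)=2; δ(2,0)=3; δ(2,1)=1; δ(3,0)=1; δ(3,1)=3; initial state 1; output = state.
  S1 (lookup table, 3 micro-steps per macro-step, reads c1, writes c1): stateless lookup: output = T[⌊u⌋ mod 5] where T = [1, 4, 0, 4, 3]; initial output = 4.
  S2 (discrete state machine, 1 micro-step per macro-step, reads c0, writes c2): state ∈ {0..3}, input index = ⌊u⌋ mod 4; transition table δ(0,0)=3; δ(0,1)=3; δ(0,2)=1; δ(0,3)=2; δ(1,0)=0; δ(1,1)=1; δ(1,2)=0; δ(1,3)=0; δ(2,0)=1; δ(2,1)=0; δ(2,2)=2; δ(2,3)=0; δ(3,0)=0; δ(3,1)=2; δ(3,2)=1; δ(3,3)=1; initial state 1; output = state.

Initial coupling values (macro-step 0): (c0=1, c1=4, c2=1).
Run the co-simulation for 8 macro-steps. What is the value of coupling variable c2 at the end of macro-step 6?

c2 at macro-step 6 = 1

macro 1: S0 reads c1=4 → after 2×micro: 2; S1 reads c1=4 → after 3×micro: 3; S2 reads c0=2 → after 1×micro: 0 ⇒ (c0=2, c1=3, c2=0)
macro 2: S0 reads c1=3 → after 2×micro: 2; S1 reads c1=3 → after 3×micro: 4; S2 reads c0=2 → after 1×micro: 1 ⇒ (c0=2, c1=4, c2=1)
macro 3: S0 reads c1=4 → after 2×micro: 1; S1 reads c1=4 → after 3×micro: 3; S2 reads c0=1 → after 1×micro: 1 ⇒ (c0=1, c1=3, c2=1)
macro 4: S0 reads c1=3 → after 2×micro: 1; S1 reads c1=3 → after 3×micro: 4; S2 reads c0=1 → after 1×micro: 1 ⇒ (c0=1, c1=4, c2=1)
macro 5: S0 reads c1=4 → after 2×micro: 2; S1 reads c1=4 → after 3×micro: 3; S2 reads c0=2 → after 1×micro: 0 ⇒ (c0=2, c1=3, c2=0)
macro 6: S0 reads c1=3 → after 2×micro: 2; S1 reads c1=3 → after 3×micro: 4; S2 reads c0=2 → after 1×micro: 1 ⇒ (c0=2, c1=4, c2=1)
macro 7: S0 reads c1=4 → after 2×micro: 1; S1 reads c1=4 → after 3×micro: 3; S2 reads c0=1 → after 1×micro: 1 ⇒ (c0=1, c1=3, c2=1)
macro 8: S0 reads c1=3 → after 2×micro: 1; S1 reads c1=3 → after 3×micro: 4; S2 reads c0=1 → after 1×micro: 1 ⇒ (c0=1, c1=4, c2=1)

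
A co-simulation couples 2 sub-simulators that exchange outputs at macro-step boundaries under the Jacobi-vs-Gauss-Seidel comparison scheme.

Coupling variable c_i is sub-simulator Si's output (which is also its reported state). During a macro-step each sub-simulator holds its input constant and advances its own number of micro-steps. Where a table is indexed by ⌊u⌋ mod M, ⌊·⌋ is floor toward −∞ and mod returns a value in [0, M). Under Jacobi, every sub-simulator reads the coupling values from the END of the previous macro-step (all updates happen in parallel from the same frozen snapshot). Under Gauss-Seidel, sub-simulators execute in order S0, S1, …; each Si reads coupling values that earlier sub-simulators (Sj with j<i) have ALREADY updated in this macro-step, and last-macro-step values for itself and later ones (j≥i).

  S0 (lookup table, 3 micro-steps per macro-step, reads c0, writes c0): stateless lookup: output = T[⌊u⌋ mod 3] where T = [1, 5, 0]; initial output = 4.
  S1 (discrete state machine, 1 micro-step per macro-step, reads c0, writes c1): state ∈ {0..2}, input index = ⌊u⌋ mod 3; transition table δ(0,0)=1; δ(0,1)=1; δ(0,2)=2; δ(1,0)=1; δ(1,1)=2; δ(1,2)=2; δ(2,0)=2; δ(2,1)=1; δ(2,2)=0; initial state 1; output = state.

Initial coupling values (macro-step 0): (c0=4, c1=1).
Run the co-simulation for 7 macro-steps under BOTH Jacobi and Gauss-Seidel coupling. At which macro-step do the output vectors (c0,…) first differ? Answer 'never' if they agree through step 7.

[Jacobi] macro 1: S0 reads c0=4 → after 3×micro: 5; S1 reads c0=4 → after 1×micro: 2 ⇒ (c0=5, c1=2)
[Jacobi] macro 2: S0 reads c0=5 → after 3×micro: 0; S1 reads c0=5 → after 1×micro: 0 ⇒ (c0=0, c1=0)
[Jacobi] macro 3: S0 reads c0=0 → after 3×micro: 1; S1 reads c0=0 → after 1×micro: 1 ⇒ (c0=1, c1=1)
[Jacobi] macro 4: S0 reads c0=1 → after 3×micro: 5; S1 reads c0=1 → after 1×micro: 2 ⇒ (c0=5, c1=2)
[Jacobi] macro 5: S0 reads c0=5 → after 3×micro: 0; S1 reads c0=5 → after 1×micro: 0 ⇒ (c0=0, c1=0)
[Jacobi] macro 6: S0 reads c0=0 → after 3×micro: 1; S1 reads c0=0 → after 1×micro: 1 ⇒ (c0=1, c1=1)
[Jacobi] macro 7: S0 reads c0=1 → after 3×micro: 5; S1 reads c0=1 → after 1×micro: 2 ⇒ (c0=5, c1=2)
[Gauss-Seidel] macro 1: S0 reads c0=4 → after 3×micro: 5; S1 reads c0=5 → after 1×micro: 2 ⇒ (c0=5, c1=2)
[Gauss-Seidel] macro 2: S0 reads c0=5 → after 3×micro: 0; S1 reads c0=0 → after 1×micro: 2 ⇒ (c0=0, c1=2)
[Gauss-Seidel] macro 3: S0 reads c0=0 → after 3×micro: 1; S1 reads c0=1 → after 1×micro: 1 ⇒ (c0=1, c1=1)
[Gauss-Seidel] macro 4: S0 reads c0=1 → after 3×micro: 5; S1 reads c0=5 → after 1×micro: 2 ⇒ (c0=5, c1=2)
[Gauss-Seidel] macro 5: S0 reads c0=5 → after 3×micro: 0; S1 reads c0=0 → after 1×micro: 2 ⇒ (c0=0, c1=2)
[Gauss-Seidel] macro 6: S0 reads c0=0 → after 3×micro: 1; S1 reads c0=1 → after 1×micro: 1 ⇒ (c0=1, c1=1)
[Gauss-Seidel] macro 7: S0 reads c0=1 → after 3×micro: 5; S1 reads c0=5 → after 1×micro: 2 ⇒ (c0=5, c1=2)

first divergence at macro-step: 2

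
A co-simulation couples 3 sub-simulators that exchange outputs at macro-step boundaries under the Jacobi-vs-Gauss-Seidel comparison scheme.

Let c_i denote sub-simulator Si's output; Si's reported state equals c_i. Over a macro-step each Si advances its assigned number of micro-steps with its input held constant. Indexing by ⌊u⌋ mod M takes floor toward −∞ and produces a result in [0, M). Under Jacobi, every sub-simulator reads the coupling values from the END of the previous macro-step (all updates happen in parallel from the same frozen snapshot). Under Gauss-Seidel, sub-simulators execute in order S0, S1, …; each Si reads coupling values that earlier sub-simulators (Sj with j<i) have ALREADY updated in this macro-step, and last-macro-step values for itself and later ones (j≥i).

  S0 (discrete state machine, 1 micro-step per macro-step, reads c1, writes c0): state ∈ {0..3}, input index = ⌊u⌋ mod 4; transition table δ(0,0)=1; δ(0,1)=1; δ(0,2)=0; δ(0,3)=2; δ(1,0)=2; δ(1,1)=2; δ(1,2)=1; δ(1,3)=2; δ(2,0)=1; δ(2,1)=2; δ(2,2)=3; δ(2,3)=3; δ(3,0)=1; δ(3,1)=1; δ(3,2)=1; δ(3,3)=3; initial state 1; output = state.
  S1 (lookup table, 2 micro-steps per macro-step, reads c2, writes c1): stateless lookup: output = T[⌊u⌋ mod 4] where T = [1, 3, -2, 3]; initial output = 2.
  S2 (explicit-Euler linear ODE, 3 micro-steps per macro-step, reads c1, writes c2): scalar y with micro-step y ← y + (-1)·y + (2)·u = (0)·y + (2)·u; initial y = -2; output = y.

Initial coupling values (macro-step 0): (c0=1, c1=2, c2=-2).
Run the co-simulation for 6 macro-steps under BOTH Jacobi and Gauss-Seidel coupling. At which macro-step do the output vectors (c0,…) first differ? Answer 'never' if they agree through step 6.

[Jacobi] macro 1: S0 reads c1=2 → after 1×micro: 1; S1 reads c2=-2 → after 2×micro: -2; S2 reads c1=2 → after 3×micro: 4 ⇒ (c0=1, c1=-2, c2=4)
[Jacobi] macro 2: S0 reads c1=-2 → after 1×micro: 1; S1 reads c2=4 → after 2×micro: 1; S2 reads c1=-2 → after 3×micro: -4 ⇒ (c0=1, c1=1, c2=-4)
[Jacobi] macro 3: S0 reads c1=1 → after 1×micro: 2; S1 reads c2=-4 → after 2×micro: 1; S2 reads c1=1 → after 3×micro: 2 ⇒ (c0=2, c1=1, c2=2)
[Jacobi] macro 4: S0 reads c1=1 → after 1×micro: 2; S1 reads c2=2 → after 2×micro: -2; S2 reads c1=1 → after 3×micro: 2 ⇒ (c0=2, c1=-2, c2=2)
[Jacobi] macro 5: S0 reads c1=-2 → after 1×micro: 3; S1 reads c2=2 → after 2×micro: -2; S2 reads c1=-2 → after 3×micro: -4 ⇒ (c0=3, c1=-2, c2=-4)
[Jacobi] macro 6: S0 reads c1=-2 → after 1×micro: 1; S1 reads c2=-4 → after 2×micro: 1; S2 reads c1=-2 → after 3×micro: -4 ⇒ (c0=1, c1=1, c2=-4)
[Gauss-Seidel] macro 1: S0 reads c1=2 → after 1×micro: 1; S1 reads c2=-2 → after 2×micro: -2; S2 reads c1=-2 → after 3×micro: -4 ⇒ (c0=1, c1=-2, c2=-4)
[Gauss-Seidel] macro 2: S0 reads c1=-2 → after 1×micro: 1; S1 reads c2=-4 → after 2×micro: 1; S2 reads c1=1 → after 3×micro: 2 ⇒ (c0=1, c1=1, c2=2)
[Gauss-Seidel] macro 3: S0 reads c1=1 → after 1×micro: 2; S1 reads c2=2 → after 2×micro: -2; S2 reads c1=-2 → after 3×micro: -4 ⇒ (c0=2, c1=-2, c2=-4)
[Gauss-Seidel] macro 4: S0 reads c1=-2 → after 1×micro: 3; S1 reads c2=-4 → after 2×micro: 1; S2 reads c1=1 → after 3×micro: 2 ⇒ (c0=3, c1=1, c2=2)
[Gauss-Seidel] macro 5: S0 reads c1=1 → after 1×micro: 1; S1 reads c2=2 → after 2×micro: -2; S2 reads c1=-2 → after 3×micro: -4 ⇒ (c0=1, c1=-2, c2=-4)
[Gauss-Seidel] macro 6: S0 reads c1=-2 → after 1×micro: 1; S1 reads c2=-4 → after 2×micro: 1; S2 reads c1=1 → after 3×micro: 2 ⇒ (c0=1, c1=1, c2=2)

first divergence at macro-step: 1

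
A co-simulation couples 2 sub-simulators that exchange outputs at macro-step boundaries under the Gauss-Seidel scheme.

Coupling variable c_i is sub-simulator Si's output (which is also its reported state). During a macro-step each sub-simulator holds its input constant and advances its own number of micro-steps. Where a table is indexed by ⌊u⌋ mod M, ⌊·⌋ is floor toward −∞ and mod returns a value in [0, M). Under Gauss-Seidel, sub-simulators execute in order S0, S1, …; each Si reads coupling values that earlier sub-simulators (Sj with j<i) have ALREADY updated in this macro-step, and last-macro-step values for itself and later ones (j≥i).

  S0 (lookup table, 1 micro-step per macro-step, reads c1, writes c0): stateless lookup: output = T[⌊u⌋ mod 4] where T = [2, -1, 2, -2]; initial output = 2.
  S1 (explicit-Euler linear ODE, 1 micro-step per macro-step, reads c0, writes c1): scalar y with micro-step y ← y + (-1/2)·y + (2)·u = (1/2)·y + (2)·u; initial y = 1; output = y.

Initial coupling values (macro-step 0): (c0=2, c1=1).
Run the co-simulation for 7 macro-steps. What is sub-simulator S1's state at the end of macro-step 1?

S1 state at macro-step 1 = -3/2

macro 1: S0 reads c1=1 → after 1×micro: -1; S1 reads c0=-1 → after 1×micro: -3/2 ⇒ (c0=-1, c1=-3/2)
macro 2: S0 reads c1=-3/2 → after 1×micro: 2; S1 reads c0=2 → after 1×micro: 13/4 ⇒ (c0=2, c1=13/4)
macro 3: S0 reads c1=13/4 → after 1×micro: -2; S1 reads c0=-2 → after 1×micro: -19/8 ⇒ (c0=-2, c1=-19/8)
macro 4: S0 reads c1=-19/8 → after 1×micro: -1; S1 reads c0=-1 → after 1×micro: -51/16 ⇒ (c0=-1, c1=-51/16)
macro 5: S0 reads c1=-51/16 → after 1×micro: 2; S1 reads c0=2 → after 1×micro: 77/32 ⇒ (c0=2, c1=77/32)
macro 6: S0 reads c1=77/32 → after 1×micro: 2; S1 reads c0=2 → after 1×micro: 333/64 ⇒ (c0=2, c1=333/64)
macro 7: S0 reads c1=333/64 → after 1×micro: -1; S1 reads c0=-1 → after 1×micro: 77/128 ⇒ (c0=-1, c1=77/128)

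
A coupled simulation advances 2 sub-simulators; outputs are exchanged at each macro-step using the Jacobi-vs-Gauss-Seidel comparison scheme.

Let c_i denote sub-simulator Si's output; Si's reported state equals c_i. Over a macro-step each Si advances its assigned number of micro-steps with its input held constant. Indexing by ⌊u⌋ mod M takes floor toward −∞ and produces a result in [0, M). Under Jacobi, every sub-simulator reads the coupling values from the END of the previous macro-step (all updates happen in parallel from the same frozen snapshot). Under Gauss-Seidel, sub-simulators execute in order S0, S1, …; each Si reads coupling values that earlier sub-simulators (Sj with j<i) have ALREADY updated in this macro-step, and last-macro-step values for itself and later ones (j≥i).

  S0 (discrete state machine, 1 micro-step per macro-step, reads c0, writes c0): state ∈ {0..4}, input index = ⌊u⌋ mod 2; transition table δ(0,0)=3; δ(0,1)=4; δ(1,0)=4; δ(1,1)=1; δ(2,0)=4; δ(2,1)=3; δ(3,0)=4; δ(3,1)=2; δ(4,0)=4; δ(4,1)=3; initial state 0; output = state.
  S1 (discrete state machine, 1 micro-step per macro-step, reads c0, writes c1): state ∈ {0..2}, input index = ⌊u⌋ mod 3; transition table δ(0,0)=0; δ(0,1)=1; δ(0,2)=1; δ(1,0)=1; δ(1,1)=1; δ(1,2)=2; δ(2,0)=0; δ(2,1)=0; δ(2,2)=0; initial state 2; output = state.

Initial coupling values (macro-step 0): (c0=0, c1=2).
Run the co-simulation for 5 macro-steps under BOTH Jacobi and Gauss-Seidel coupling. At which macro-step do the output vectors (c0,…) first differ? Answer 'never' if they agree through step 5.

[Jacobi] macro 1: S0 reads c0=0 → after 1×micro: 3; S1 reads c0=0 → after 1×micro: 0 ⇒ (c0=3, c1=0)
[Jacobi] macro 2: S0 reads c0=3 → after 1×micro: 2; S1 reads c0=3 → after 1×micro: 0 ⇒ (c0=2, c1=0)
[Jacobi] macro 3: S0 reads c0=2 → after 1×micro: 4; S1 reads c0=2 → after 1×micro: 1 ⇒ (c0=4, c1=1)
[Jacobi] macro 4: S0 reads c0=4 → after 1×micro: 4; S1 reads c0=4 → after 1×micro: 1 ⇒ (c0=4, c1=1)
[Jacobi] macro 5: S0 reads c0=4 → after 1×micro: 4; S1 reads c0=4 → after 1×micro: 1 ⇒ (c0=4, c1=1)
[Gauss-Seidel] macro 1: S0 reads c0=0 → after 1×micro: 3; S1 reads c0=3 → after 1×micro: 0 ⇒ (c0=3, c1=0)
[Gauss-Seidel] macro 2: S0 reads c0=3 → after 1×micro: 2; S1 reads c0=2 → after 1×micro: 1 ⇒ (c0=2, c1=1)
[Gauss-Seidel] macro 3: S0 reads c0=2 → after 1×micro: 4; S1 reads c0=4 → after 1×micro: 1 ⇒ (c0=4, c1=1)
[Gauss-Seidel] macro 4: S0 reads c0=4 → after 1×micro: 4; S1 reads c0=4 → after 1×micro: 1 ⇒ (c0=4, c1=1)
[Gauss-Seidel] macro 5: S0 reads c0=4 → after 1×micro: 4; S1 reads c0=4 → after 1×micro: 1 ⇒ (c0=4, c1=1)

first divergence at macro-step: 2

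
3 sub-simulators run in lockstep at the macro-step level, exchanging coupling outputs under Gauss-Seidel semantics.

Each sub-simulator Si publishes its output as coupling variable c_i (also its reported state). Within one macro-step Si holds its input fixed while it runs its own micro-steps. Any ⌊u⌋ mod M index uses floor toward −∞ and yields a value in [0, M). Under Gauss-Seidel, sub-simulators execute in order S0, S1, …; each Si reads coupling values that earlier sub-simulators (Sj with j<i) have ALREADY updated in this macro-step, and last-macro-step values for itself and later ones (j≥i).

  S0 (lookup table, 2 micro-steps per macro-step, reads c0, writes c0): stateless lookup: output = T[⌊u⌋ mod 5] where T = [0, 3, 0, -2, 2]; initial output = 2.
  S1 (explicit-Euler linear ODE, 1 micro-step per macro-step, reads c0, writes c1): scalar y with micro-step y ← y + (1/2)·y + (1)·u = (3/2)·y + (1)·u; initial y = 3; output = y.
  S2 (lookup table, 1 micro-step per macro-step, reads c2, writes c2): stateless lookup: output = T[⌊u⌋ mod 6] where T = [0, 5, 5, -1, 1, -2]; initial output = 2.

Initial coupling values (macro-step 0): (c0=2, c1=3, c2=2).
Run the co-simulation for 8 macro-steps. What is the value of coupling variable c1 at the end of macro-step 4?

c1 at macro-step 4 = 243/16

macro 1: S0 reads c0=2 → after 2×micro: 0; S1 reads c0=0 → after 1×micro: 9/2; S2 reads c2=2 → after 1×micro: 5 ⇒ (c0=0, c1=9/2, c2=5)
macro 2: S0 reads c0=0 → after 2×micro: 0; S1 reads c0=0 → after 1×micro: 27/4; S2 reads c2=5 → after 1×micro: -2 ⇒ (c0=0, c1=27/4, c2=-2)
macro 3: S0 reads c0=0 → after 2×micro: 0; S1 reads c0=0 → after 1×micro: 81/8; S2 reads c2=-2 → after 1×micro: 1 ⇒ (c0=0, c1=81/8, c2=1)
macro 4: S0 reads c0=0 → after 2×micro: 0; S1 reads c0=0 → after 1×micro: 243/16; S2 reads c2=1 → after 1×micro: 5 ⇒ (c0=0, c1=243/16, c2=5)
macro 5: S0 reads c0=0 → after 2×micro: 0; S1 reads c0=0 → after 1×micro: 729/32; S2 reads c2=5 → after 1×micro: -2 ⇒ (c0=0, c1=729/32, c2=-2)
macro 6: S0 reads c0=0 → after 2×micro: 0; S1 reads c0=0 → after 1×micro: 2187/64; S2 reads c2=-2 → after 1×micro: 1 ⇒ (c0=0, c1=2187/64, c2=1)
macro 7: S0 reads c0=0 → after 2×micro: 0; S1 reads c0=0 → after 1×micro: 6561/128; S2 reads c2=1 → after 1×micro: 5 ⇒ (c0=0, c1=6561/128, c2=5)
macro 8: S0 reads c0=0 → after 2×micro: 0; S1 reads c0=0 → after 1×micro: 19683/256; S2 reads c2=5 → after 1×micro: -2 ⇒ (c0=0, c1=19683/256, c2=-2)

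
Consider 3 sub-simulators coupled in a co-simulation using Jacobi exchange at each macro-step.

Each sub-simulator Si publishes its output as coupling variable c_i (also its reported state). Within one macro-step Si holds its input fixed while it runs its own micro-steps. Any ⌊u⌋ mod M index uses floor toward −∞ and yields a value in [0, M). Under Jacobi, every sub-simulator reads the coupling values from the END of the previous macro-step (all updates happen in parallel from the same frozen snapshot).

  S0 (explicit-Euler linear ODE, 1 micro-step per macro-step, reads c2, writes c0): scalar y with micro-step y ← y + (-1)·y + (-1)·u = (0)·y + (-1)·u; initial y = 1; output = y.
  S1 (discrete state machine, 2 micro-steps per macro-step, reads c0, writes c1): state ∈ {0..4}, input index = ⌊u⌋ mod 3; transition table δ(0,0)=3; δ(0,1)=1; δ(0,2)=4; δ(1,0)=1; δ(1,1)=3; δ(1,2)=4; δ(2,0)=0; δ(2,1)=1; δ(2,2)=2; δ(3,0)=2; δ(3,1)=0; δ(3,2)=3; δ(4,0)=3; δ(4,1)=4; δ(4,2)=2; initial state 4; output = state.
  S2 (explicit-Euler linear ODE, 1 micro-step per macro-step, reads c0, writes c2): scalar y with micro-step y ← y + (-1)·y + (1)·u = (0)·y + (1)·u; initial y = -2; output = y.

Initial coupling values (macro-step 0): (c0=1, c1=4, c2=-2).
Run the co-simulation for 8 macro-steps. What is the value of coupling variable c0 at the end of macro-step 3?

macro 1: S0 reads c2=-2 → after 1×micro: 2; S1 reads c0=1 → after 2×micro: 4; S2 reads c0=1 → after 1×micro: 1 ⇒ (c0=2, c1=4, c2=1)
macro 2: S0 reads c2=1 → after 1×micro: -1; S1 reads c0=2 → after 2×micro: 2; S2 reads c0=2 → after 1×micro: 2 ⇒ (c0=-1, c1=2, c2=2)
macro 3: S0 reads c2=2 → after 1×micro: -2; S1 reads c0=-1 → after 2×micro: 2; S2 reads c0=-1 → after 1×micro: -1 ⇒ (c0=-2, c1=2, c2=-1)
macro 4: S0 reads c2=-1 → after 1×micro: 1; S1 reads c0=-2 → after 2×micro: 3; S2 reads c0=-2 → after 1×micro: -2 ⇒ (c0=1, c1=3, c2=-2)
macro 5: S0 reads c2=-2 → after 1×micro: 2; S1 reads c0=1 → after 2×micro: 1; S2 reads c0=1 → after 1×micro: 1 ⇒ (c0=2, c1=1, c2=1)
macro 6: S0 reads c2=1 → after 1×micro: -1; S1 reads c0=2 → after 2×micro: 2; S2 reads c0=2 → after 1×micro: 2 ⇒ (c0=-1, c1=2, c2=2)
macro 7: S0 reads c2=2 → after 1×micro: -2; S1 reads c0=-1 → after 2×micro: 2; S2 reads c0=-1 → after 1×micro: -1 ⇒ (c0=-2, c1=2, c2=-1)
macro 8: S0 reads c2=-1 → after 1×micro: 1; S1 reads c0=-2 → after 2×micro: 3; S2 reads c0=-2 → after 1×micro: -2 ⇒ (c0=1, c1=3, c2=-2)

c0 at macro-step 3 = -2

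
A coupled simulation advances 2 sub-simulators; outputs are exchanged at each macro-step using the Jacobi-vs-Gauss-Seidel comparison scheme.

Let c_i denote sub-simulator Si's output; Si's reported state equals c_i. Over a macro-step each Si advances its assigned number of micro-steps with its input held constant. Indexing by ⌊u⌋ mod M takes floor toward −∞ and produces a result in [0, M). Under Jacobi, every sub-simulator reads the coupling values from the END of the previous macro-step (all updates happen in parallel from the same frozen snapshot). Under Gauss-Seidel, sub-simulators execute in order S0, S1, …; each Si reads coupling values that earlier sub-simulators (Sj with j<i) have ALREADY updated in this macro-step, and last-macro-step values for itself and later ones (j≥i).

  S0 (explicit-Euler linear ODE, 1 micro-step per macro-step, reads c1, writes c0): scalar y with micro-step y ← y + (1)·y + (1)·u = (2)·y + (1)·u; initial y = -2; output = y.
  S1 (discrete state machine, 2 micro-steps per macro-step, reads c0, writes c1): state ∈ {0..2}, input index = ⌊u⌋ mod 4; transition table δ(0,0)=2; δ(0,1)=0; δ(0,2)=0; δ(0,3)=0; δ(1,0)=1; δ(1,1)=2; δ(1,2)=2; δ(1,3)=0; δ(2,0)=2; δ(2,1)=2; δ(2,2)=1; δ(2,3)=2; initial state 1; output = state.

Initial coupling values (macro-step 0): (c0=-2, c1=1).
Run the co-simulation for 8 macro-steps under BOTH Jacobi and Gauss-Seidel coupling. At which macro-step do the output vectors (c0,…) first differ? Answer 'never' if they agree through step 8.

first divergence at macro-step: 1

[Jacobi] macro 1: S0 reads c1=1 → after 1×micro: -3; S1 reads c0=-2 → after 2×micro: 1 ⇒ (c0=-3, c1=1)
[Jacobi] macro 2: S0 reads c1=1 → after 1×micro: -5; S1 reads c0=-3 → after 2×micro: 2 ⇒ (c0=-5, c1=2)
[Jacobi] macro 3: S0 reads c1=2 → after 1×micro: -8; S1 reads c0=-5 → after 2×micro: 2 ⇒ (c0=-8, c1=2)
[Jacobi] macro 4: S0 reads c1=2 → after 1×micro: -14; S1 reads c0=-8 → after 2×micro: 2 ⇒ (c0=-14, c1=2)
[Jacobi] macro 5: S0 reads c1=2 → after 1×micro: -26; S1 reads c0=-14 → after 2×micro: 2 ⇒ (c0=-26, c1=2)
[Jacobi] macro 6: S0 reads c1=2 → after 1×micro: -50; S1 reads c0=-26 → after 2×micro: 2 ⇒ (c0=-50, c1=2)
[Jacobi] macro 7: S0 reads c1=2 → after 1×micro: -98; S1 reads c0=-50 → after 2×micro: 2 ⇒ (c0=-98, c1=2)
[Jacobi] macro 8: S0 reads c1=2 → after 1×micro: -194; S1 reads c0=-98 → after 2×micro: 2 ⇒ (c0=-194, c1=2)
[Gauss-Seidel] macro 1: S0 reads c1=1 → after 1×micro: -3; S1 reads c0=-3 → after 2×micro: 2 ⇒ (c0=-3, c1=2)
[Gauss-Seidel] macro 2: S0 reads c1=2 → after 1×micro: -4; S1 reads c0=-4 → after 2×micro: 2 ⇒ (c0=-4, c1=2)
[Gauss-Seidel] macro 3: S0 reads c1=2 → after 1×micro: -6; S1 reads c0=-6 → after 2×micro: 2 ⇒ (c0=-6, c1=2)
[Gauss-Seidel] macro 4: S0 reads c1=2 → after 1×micro: -10; S1 reads c0=-10 → after 2×micro: 2 ⇒ (c0=-10, c1=2)
[Gauss-Seidel] macro 5: S0 reads c1=2 → after 1×micro: -18; S1 reads c0=-18 → after 2×micro: 2 ⇒ (c0=-18, c1=2)
[Gauss-Seidel] macro 6: S0 reads c1=2 → after 1×micro: -34; S1 reads c0=-34 → after 2×micro: 2 ⇒ (c0=-34, c1=2)
[Gauss-Seidel] macro 7: S0 reads c1=2 → after 1×micro: -66; S1 reads c0=-66 → after 2×micro: 2 ⇒ (c0=-66, c1=2)
[Gauss-Seidel] macro 8: S0 reads c1=2 → after 1×micro: -130; S1 reads c0=-130 → after 2×micro: 2 ⇒ (c0=-130, c1=2)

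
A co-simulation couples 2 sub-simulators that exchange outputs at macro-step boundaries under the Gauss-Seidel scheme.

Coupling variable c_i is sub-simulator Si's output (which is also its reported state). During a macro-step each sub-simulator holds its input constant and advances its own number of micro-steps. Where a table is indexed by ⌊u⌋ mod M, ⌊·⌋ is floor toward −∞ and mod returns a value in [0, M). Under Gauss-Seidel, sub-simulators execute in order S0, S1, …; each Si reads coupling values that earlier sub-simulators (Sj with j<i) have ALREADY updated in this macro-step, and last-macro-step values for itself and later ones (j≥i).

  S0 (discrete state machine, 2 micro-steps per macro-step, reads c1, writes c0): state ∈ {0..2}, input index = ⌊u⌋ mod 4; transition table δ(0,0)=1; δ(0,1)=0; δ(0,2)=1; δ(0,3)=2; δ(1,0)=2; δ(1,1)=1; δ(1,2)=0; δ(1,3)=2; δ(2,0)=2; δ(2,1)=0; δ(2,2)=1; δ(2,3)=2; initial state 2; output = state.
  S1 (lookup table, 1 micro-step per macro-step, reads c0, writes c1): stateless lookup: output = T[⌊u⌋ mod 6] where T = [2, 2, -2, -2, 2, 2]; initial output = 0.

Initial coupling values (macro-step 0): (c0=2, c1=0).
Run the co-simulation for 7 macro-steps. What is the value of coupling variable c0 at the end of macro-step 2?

c0 at macro-step 2 = 0

macro 1: S0 reads c1=0 → after 2×micro: 2; S1 reads c0=2 → after 1×micro: -2 ⇒ (c0=2, c1=-2)
macro 2: S0 reads c1=-2 → after 2×micro: 0; S1 reads c0=0 → after 1×micro: 2 ⇒ (c0=0, c1=2)
macro 3: S0 reads c1=2 → after 2×micro: 0; S1 reads c0=0 → after 1×micro: 2 ⇒ (c0=0, c1=2)
macro 4: S0 reads c1=2 → after 2×micro: 0; S1 reads c0=0 → after 1×micro: 2 ⇒ (c0=0, c1=2)
macro 5: S0 reads c1=2 → after 2×micro: 0; S1 reads c0=0 → after 1×micro: 2 ⇒ (c0=0, c1=2)
macro 6: S0 reads c1=2 → after 2×micro: 0; S1 reads c0=0 → after 1×micro: 2 ⇒ (c0=0, c1=2)
macro 7: S0 reads c1=2 → after 2×micro: 0; S1 reads c0=0 → after 1×micro: 2 ⇒ (c0=0, c1=2)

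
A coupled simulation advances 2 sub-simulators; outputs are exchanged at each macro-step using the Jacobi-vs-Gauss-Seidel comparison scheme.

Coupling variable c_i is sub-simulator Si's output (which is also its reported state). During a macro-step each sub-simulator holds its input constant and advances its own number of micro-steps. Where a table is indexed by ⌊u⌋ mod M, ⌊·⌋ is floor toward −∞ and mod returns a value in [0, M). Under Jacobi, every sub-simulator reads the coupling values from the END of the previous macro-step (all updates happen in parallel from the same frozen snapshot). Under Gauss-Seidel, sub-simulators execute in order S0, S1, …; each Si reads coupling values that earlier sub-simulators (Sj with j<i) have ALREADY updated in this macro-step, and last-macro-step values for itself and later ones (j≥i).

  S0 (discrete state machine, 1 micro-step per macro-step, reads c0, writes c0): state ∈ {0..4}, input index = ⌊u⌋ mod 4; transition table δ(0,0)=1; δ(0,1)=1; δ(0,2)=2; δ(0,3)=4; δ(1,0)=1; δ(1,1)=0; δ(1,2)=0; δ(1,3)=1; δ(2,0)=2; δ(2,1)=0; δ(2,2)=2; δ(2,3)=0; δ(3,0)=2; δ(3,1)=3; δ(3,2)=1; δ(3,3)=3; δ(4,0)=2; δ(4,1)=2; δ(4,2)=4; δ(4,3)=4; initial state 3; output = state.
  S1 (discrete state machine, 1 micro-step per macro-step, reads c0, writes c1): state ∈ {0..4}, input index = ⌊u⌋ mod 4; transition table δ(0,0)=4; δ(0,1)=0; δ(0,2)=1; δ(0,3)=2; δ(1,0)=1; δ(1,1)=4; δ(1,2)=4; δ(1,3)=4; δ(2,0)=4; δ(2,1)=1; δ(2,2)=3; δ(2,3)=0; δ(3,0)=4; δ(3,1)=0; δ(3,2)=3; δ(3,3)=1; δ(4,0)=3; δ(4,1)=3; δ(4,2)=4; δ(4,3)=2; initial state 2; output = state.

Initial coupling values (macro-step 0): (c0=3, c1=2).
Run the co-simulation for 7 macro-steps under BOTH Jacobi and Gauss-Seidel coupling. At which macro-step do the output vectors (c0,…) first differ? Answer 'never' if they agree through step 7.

first divergence at macro-step: never

[Jacobi] macro 1: S0 reads c0=3 → after 1×micro: 3; S1 reads c0=3 → after 1×micro: 0 ⇒ (c0=3, c1=0)
[Jacobi] macro 2: S0 reads c0=3 → after 1×micro: 3; S1 reads c0=3 → after 1×micro: 2 ⇒ (c0=3, c1=2)
[Jacobi] macro 3: S0 reads c0=3 → after 1×micro: 3; S1 reads c0=3 → after 1×micro: 0 ⇒ (c0=3, c1=0)
[Jacobi] macro 4: S0 reads c0=3 → after 1×micro: 3; S1 reads c0=3 → after 1×micro: 2 ⇒ (c0=3, c1=2)
[Jacobi] macro 5: S0 reads c0=3 → after 1×micro: 3; S1 reads c0=3 → after 1×micro: 0 ⇒ (c0=3, c1=0)
[Jacobi] macro 6: S0 reads c0=3 → after 1×micro: 3; S1 reads c0=3 → after 1×micro: 2 ⇒ (c0=3, c1=2)
[Jacobi] macro 7: S0 reads c0=3 → after 1×micro: 3; S1 reads c0=3 → after 1×micro: 0 ⇒ (c0=3, c1=0)
[Gauss-Seidel] macro 1: S0 reads c0=3 → after 1×micro: 3; S1 reads c0=3 → after 1×micro: 0 ⇒ (c0=3, c1=0)
[Gauss-Seidel] macro 2: S0 reads c0=3 → after 1×micro: 3; S1 reads c0=3 → after 1×micro: 2 ⇒ (c0=3, c1=2)
[Gauss-Seidel] macro 3: S0 reads c0=3 → after 1×micro: 3; S1 reads c0=3 → after 1×micro: 0 ⇒ (c0=3, c1=0)
[Gauss-Seidel] macro 4: S0 reads c0=3 → after 1×micro: 3; S1 reads c0=3 → after 1×micro: 2 ⇒ (c0=3, c1=2)
[Gauss-Seidel] macro 5: S0 reads c0=3 → after 1×micro: 3; S1 reads c0=3 → after 1×micro: 0 ⇒ (c0=3, c1=0)
[Gauss-Seidel] macro 6: S0 reads c0=3 → after 1×micro: 3; S1 reads c0=3 → after 1×micro: 2 ⇒ (c0=3, c1=2)
[Gauss-Seidel] macro 7: S0 reads c0=3 → after 1×micro: 3; S1 reads c0=3 → after 1×micro: 0 ⇒ (c0=3, c1=0)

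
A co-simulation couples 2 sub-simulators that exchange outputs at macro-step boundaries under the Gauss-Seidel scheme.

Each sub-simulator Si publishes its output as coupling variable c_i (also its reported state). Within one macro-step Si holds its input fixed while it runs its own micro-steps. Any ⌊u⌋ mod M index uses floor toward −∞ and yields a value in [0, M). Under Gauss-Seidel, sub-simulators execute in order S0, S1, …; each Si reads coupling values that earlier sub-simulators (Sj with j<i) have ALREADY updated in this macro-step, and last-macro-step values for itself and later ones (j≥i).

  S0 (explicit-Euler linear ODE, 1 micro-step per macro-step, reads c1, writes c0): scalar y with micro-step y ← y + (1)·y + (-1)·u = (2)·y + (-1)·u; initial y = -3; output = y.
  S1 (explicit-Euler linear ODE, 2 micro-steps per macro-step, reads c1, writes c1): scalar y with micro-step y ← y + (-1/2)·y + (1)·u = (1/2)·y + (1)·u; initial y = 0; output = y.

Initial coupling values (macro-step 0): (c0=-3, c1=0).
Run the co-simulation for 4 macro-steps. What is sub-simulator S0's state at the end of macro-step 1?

S0 state at macro-step 1 = -6

macro 1: S0 reads c1=0 → after 1×micro: -6; S1 reads c1=0 → after 2×micro: 0 ⇒ (c0=-6, c1=0)
macro 2: S0 reads c1=0 → after 1×micro: -12; S1 reads c1=0 → after 2×micro: 0 ⇒ (c0=-12, c1=0)
macro 3: S0 reads c1=0 → after 1×micro: -24; S1 reads c1=0 → after 2×micro: 0 ⇒ (c0=-24, c1=0)
macro 4: S0 reads c1=0 → after 1×micro: -48; S1 reads c1=0 → after 2×micro: 0 ⇒ (c0=-48, c1=0)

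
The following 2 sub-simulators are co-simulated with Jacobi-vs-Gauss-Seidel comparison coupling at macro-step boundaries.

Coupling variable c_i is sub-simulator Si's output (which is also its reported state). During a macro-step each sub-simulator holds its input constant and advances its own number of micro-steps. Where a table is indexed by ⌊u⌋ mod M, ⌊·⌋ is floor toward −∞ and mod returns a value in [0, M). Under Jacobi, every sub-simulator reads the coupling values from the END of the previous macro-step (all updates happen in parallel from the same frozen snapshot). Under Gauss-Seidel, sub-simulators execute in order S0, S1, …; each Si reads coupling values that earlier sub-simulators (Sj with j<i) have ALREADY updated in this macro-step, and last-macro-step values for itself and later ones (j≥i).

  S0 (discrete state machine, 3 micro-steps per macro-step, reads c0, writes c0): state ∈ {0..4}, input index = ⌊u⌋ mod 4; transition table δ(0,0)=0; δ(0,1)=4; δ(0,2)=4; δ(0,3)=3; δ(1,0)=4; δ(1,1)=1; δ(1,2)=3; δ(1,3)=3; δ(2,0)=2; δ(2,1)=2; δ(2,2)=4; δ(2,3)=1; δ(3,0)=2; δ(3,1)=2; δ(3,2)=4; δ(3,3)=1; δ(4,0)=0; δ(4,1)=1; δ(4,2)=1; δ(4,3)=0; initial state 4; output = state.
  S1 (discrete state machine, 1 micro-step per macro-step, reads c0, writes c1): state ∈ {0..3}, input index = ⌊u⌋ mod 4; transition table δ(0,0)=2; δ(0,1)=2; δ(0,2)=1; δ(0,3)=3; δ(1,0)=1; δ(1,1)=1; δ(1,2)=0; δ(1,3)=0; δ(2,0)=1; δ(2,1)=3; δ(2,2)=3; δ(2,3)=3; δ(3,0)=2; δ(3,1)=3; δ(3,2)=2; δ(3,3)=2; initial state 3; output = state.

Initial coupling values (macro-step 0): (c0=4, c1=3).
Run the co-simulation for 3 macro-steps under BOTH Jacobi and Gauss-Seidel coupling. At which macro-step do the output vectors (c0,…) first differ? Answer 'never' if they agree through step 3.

first divergence at macro-step: never

[Jacobi] macro 1: S0 reads c0=4 → after 3×micro: 0; S1 reads c0=4 → after 1×micro: 2 ⇒ (c0=0, c1=2)
[Jacobi] macro 2: S0 reads c0=0 → after 3×micro: 0; S1 reads c0=0 → after 1×micro: 1 ⇒ (c0=0, c1=1)
[Jacobi] macro 3: S0 reads c0=0 → after 3×micro: 0; S1 reads c0=0 → after 1×micro: 1 ⇒ (c0=0, c1=1)
[Gauss-Seidel] macro 1: S0 reads c0=4 → after 3×micro: 0; S1 reads c0=0 → after 1×micro: 2 ⇒ (c0=0, c1=2)
[Gauss-Seidel] macro 2: S0 reads c0=0 → after 3×micro: 0; S1 reads c0=0 → after 1×micro: 1 ⇒ (c0=0, c1=1)
[Gauss-Seidel] macro 3: S0 reads c0=0 → after 3×micro: 0; S1 reads c0=0 → after 1×micro: 1 ⇒ (c0=0, c1=1)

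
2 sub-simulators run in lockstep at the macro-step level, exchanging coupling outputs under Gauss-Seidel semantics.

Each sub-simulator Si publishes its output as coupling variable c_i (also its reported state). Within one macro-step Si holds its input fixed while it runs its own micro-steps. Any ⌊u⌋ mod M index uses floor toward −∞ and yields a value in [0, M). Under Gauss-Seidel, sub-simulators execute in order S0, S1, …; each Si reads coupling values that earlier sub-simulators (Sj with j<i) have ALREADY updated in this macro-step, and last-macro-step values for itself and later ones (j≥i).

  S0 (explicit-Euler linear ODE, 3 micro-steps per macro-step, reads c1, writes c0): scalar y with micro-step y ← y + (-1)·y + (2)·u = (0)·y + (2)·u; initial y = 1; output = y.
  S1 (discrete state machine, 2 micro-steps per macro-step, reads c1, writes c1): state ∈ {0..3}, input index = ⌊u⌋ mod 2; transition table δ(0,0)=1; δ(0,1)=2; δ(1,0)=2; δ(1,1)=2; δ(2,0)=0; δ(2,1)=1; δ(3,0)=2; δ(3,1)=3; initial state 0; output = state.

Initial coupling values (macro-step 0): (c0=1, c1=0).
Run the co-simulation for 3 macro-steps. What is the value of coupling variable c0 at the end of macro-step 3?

c0 at macro-step 3 = 2

macro 1: S0 reads c1=0 → after 3×micro: 0; S1 reads c1=0 → after 2×micro: 2 ⇒ (c0=0, c1=2)
macro 2: S0 reads c1=2 → after 3×micro: 4; S1 reads c1=2 → after 2×micro: 1 ⇒ (c0=4, c1=1)
macro 3: S0 reads c1=1 → after 3×micro: 2; S1 reads c1=1 → after 2×micro: 1 ⇒ (c0=2, c1=1)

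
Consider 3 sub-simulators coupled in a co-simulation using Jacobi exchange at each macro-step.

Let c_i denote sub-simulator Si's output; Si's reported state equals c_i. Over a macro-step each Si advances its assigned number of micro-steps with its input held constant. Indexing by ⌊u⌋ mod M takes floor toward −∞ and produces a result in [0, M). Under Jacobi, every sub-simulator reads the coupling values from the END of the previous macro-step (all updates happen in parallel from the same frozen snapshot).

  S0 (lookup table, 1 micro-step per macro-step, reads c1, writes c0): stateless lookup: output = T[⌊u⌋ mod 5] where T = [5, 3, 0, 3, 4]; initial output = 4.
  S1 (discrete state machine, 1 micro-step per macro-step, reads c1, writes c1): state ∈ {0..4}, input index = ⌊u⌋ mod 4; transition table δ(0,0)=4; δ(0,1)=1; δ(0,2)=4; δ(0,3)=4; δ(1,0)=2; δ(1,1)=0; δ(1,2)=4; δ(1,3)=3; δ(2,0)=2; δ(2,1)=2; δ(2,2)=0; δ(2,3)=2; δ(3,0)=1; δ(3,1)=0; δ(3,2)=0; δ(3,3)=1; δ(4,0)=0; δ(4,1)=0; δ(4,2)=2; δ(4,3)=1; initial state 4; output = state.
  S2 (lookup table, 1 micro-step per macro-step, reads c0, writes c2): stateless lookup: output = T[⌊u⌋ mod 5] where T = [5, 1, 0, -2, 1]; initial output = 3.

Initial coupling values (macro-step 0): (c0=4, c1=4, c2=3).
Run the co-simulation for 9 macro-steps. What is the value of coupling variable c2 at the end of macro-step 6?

c2 at macro-step 6 = 1

macro 1: S0 reads c1=4 → after 1×micro: 4; S1 reads c1=4 → after 1×micro: 0; S2 reads c0=4 → after 1×micro: 1 ⇒ (c0=4, c1=0, c2=1)
macro 2: S0 reads c1=0 → after 1×micro: 5; S1 reads c1=0 → after 1×micro: 4; S2 reads c0=4 → after 1×micro: 1 ⇒ (c0=5, c1=4, c2=1)
macro 3: S0 reads c1=4 → after 1×micro: 4; S1 reads c1=4 → after 1×micro: 0; S2 reads c0=5 → after 1×micro: 5 ⇒ (c0=4, c1=0, c2=5)
macro 4: S0 reads c1=0 → after 1×micro: 5; S1 reads c1=0 → after 1×micro: 4; S2 reads c0=4 → after 1×micro: 1 ⇒ (c0=5, c1=4, c2=1)
macro 5: S0 reads c1=4 → after 1×micro: 4; S1 reads c1=4 → after 1×micro: 0; S2 reads c0=5 → after 1×micro: 5 ⇒ (c0=4, c1=0, c2=5)
macro 6: S0 reads c1=0 → after 1×micro: 5; S1 reads c1=0 → after 1×micro: 4; S2 reads c0=4 → after 1×micro: 1 ⇒ (c0=5, c1=4, c2=1)
macro 7: S0 reads c1=4 → after 1×micro: 4; S1 reads c1=4 → after 1×micro: 0; S2 reads c0=5 → after 1×micro: 5 ⇒ (c0=4, c1=0, c2=5)
macro 8: S0 reads c1=0 → after 1×micro: 5; S1 reads c1=0 → after 1×micro: 4; S2 reads c0=4 → after 1×micro: 1 ⇒ (c0=5, c1=4, c2=1)
macro 9: S0 reads c1=4 → after 1×micro: 4; S1 reads c1=4 → after 1×micro: 0; S2 reads c0=5 → after 1×micro: 5 ⇒ (c0=4, c1=0, c2=5)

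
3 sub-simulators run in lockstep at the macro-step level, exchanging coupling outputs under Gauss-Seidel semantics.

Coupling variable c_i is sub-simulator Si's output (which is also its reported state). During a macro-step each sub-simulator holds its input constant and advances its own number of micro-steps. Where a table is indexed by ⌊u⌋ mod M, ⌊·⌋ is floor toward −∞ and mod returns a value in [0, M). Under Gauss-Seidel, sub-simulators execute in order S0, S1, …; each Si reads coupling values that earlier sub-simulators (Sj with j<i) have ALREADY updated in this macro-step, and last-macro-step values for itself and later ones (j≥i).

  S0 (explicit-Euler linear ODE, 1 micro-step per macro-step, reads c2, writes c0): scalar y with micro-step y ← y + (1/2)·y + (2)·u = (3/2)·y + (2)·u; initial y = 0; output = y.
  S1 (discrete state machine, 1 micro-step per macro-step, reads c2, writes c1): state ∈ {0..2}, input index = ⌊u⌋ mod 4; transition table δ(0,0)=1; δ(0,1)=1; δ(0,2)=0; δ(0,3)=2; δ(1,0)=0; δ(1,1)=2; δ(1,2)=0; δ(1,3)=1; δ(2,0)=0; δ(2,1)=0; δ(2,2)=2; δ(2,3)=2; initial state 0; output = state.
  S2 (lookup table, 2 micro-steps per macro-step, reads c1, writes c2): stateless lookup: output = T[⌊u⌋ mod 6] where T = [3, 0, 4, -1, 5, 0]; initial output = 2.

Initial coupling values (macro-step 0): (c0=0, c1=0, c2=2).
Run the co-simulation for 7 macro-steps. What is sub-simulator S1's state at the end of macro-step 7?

macro 1: S0 reads c2=2 → after 1×micro: 4; S1 reads c2=2 → after 1×micro: 0; S2 reads c1=0 → after 2×micro: 3 ⇒ (c0=4, c1=0, c2=3)
macro 2: S0 reads c2=3 → after 1×micro: 12; S1 reads c2=3 → after 1×micro: 2; S2 reads c1=2 → after 2×micro: 4 ⇒ (c0=12, c1=2, c2=4)
macro 3: S0 reads c2=4 → after 1×micro: 26; S1 reads c2=4 → after 1×micro: 0; S2 reads c1=0 → after 2×micro: 3 ⇒ (c0=26, c1=0, c2=3)
macro 4: S0 reads c2=3 → after 1×micro: 45; S1 reads c2=3 → after 1×micro: 2; S2 reads c1=2 → after 2×micro: 4 ⇒ (c0=45, c1=2, c2=4)
macro 5: S0 reads c2=4 → after 1×micro: 151/2; S1 reads c2=4 → after 1×micro: 0; S2 reads c1=0 → after 2×micro: 3 ⇒ (c0=151/2, c1=0, c2=3)
macro 6: S0 reads c2=3 → after 1×micro: 477/4; S1 reads c2=3 → after 1×micro: 2; S2 reads c1=2 → after 2×micro: 4 ⇒ (c0=477/4, c1=2, c2=4)
macro 7: S0 reads c2=4 → after 1×micro: 1495/8; S1 reads c2=4 → after 1×micro: 0; S2 reads c1=0 → after 2×micro: 3 ⇒ (c0=1495/8, c1=0, c2=3)

S1 state at macro-step 7 = 0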